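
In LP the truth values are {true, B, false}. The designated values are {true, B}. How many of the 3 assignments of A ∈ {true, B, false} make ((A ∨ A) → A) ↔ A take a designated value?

A=true: true ✓
A=B: B ✓
A=false: false ·

2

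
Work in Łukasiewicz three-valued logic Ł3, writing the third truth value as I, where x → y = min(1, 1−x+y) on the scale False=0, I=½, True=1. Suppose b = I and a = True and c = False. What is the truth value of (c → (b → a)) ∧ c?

False

b → a = I → True = True
c → (b → a) = False → True = True
(c → (b → a)) ∧ c = True ∧ False = False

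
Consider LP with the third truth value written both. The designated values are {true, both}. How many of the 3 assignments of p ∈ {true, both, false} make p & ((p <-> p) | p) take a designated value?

p=true: true ✓
p=both: both ✓
p=false: false ·

2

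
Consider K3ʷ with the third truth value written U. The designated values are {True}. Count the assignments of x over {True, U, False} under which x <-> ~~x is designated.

2

x=True: True ✓
x=U: U ·
x=False: True ✓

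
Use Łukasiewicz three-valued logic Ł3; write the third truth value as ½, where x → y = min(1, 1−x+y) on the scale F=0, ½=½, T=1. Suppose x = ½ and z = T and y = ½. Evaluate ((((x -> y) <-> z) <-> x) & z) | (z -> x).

x -> y = ½ -> ½ = T  [min(1, 1−½+½)]
(x -> y) <-> z = T <-> T = T
((x -> y) <-> z) <-> x = T <-> ½ = ½
(((x -> y) <-> z) <-> x) & z = ½ & T = ½
z -> x = T -> ½ = ½
((((x -> y) <-> z) <-> x) & z) | (z -> x) = ½ | ½ = ½

½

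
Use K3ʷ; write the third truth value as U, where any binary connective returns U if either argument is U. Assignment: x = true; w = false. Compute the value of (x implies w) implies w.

x implies w = true implies false = false
(x implies w) implies w = false implies false = true

true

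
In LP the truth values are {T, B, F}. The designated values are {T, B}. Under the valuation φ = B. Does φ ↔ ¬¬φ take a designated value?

¬φ = ¬B = B
¬¬φ = ¬B = B
φ ↔ ¬¬φ = B ↔ B = B
B ∈ {T, B}.

Yes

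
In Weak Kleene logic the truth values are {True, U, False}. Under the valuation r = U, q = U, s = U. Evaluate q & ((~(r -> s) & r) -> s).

U

r -> s = U -> U = U
~(r -> s) = ~U = U
~(r -> s) & r = U & U = U
(~(r -> s) & r) -> s = U -> U = U
q & ((~(r -> s) & r) -> s) = U & U = U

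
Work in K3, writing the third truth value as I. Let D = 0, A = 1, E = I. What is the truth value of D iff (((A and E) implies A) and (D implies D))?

A and E = 1 and I = I
(A and E) implies A = I implies 1 = 1  [not I or 1]
D implies D = 0 implies 0 = 1
((A and E) implies A) and (D implies D) = 1 and 1 = 1
D iff (((A and E) implies A) and (D implies D)) = 0 iff 1 = 0

0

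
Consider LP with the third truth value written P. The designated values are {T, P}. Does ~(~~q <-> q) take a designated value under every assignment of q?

Countermodel: q=T gives F, which is not designated.

No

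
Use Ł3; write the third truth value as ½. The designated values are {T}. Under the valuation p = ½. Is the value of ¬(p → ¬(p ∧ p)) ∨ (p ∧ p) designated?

p ∧ p = ½ ∧ ½ = ½
¬(p ∧ p) = ¬½ = ½
p → ¬(p ∧ p) = ½ → ½ = T  [min(1, 1−½+½)]
¬(p → ¬(p ∧ p)) = ¬T = F
p ∧ p = ½ ∧ ½ = ½
¬(p → ¬(p ∧ p)) ∨ (p ∧ p) = F ∨ ½ = ½
½ ∉ {T}.

No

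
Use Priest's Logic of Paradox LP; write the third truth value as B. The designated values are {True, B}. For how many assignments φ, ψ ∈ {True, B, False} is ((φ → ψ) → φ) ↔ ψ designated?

Of the 9 assignments, 7 give a value in {True, B}.

7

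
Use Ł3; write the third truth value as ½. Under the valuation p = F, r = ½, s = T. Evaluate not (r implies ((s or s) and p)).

½

s or s = T or T = T
(s or s) and p = T and F = F
r implies ((s or s) and p) = ½ implies F = ½  [min(1, 1−½+0)]
not (r implies ((s or s) and p)) = not ½ = ½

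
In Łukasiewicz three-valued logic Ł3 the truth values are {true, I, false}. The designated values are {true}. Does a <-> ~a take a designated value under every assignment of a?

No

Countermodel: a=true gives false, which is not designated.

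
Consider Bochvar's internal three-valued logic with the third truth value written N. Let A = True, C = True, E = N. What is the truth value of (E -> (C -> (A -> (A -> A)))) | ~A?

A -> A = True -> True = True
A -> (A -> A) = True -> True = True
C -> (A -> (A -> A)) = True -> True = True
E -> (C -> (A -> (A -> A))) = N -> True = N
~A = ~True = False
(E -> (C -> (A -> (A -> A)))) | ~A = N | False = N

N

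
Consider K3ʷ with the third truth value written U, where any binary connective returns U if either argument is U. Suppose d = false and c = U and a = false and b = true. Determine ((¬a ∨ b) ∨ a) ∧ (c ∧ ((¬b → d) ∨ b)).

¬a = ¬false = true
¬a ∨ b = true ∨ true = true
(¬a ∨ b) ∨ a = true ∨ false = true
¬b = ¬true = false
¬b → d = false → false = true
(¬b → d) ∨ b = true ∨ true = true
c ∧ ((¬b → d) ∨ b) = U ∧ true = U
((¬a ∨ b) ∨ a) ∧ (c ∧ ((¬b → d) ∨ b)) = true ∧ U = U

U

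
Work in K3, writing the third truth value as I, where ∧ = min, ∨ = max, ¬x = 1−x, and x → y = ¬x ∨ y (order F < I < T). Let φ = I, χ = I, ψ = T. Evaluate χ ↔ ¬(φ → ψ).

φ → ψ = I → T = T  [¬I ∨ T]
¬(φ → ψ) = ¬T = F
χ ↔ ¬(φ → ψ) = I ↔ F = I

I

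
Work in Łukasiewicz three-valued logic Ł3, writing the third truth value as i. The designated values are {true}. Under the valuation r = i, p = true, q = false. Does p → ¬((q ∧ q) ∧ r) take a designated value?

q ∧ q = false ∧ false = false
(q ∧ q) ∧ r = false ∧ i = false
¬((q ∧ q) ∧ r) = ¬false = true
p → ¬((q ∧ q) ∧ r) = true → true = true
true ∈ {true}.

Yes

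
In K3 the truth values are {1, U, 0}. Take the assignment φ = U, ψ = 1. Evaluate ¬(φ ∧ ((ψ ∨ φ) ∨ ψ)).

ψ ∨ φ = 1 ∨ U = 1
(ψ ∨ φ) ∨ ψ = 1 ∨ 1 = 1
φ ∧ ((ψ ∨ φ) ∨ ψ) = U ∧ 1 = U
¬(φ ∧ ((ψ ∨ φ) ∨ ψ)) = ¬U = U

U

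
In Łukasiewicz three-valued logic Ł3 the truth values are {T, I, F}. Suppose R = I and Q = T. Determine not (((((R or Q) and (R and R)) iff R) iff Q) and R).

I

R or Q = I or T = T
R and R = I and I = I
(R or Q) and (R and R) = T and I = I
((R or Q) and (R and R)) iff R = I iff I = T  [1 − |½−½|]
(((R or Q) and (R and R)) iff R) iff Q = T iff T = T
((((R or Q) and (R and R)) iff R) iff Q) and R = T and I = I
not (((((R or Q) and (R and R)) iff R) iff Q) and R) = not I = I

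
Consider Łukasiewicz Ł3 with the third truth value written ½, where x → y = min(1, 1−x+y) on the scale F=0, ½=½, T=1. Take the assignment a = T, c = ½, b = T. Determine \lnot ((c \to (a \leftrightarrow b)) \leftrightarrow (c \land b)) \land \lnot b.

a \leftrightarrow b = T \leftrightarrow T = T
c \to (a \leftrightarrow b) = ½ \to T = T  [min(1, 1−½+1)]
c \land b = ½ \land T = ½
(c \to (a \leftrightarrow b)) \leftrightarrow (c \land b) = T \leftrightarrow ½ = ½
\lnot ((c \to (a \leftrightarrow b)) \leftrightarrow (c \land b)) = \lnot ½ = ½
\lnot b = \lnot T = F
\lnot ((c \to (a \leftrightarrow b)) \leftrightarrow (c \land b)) \land \lnot b = ½ \land F = F

F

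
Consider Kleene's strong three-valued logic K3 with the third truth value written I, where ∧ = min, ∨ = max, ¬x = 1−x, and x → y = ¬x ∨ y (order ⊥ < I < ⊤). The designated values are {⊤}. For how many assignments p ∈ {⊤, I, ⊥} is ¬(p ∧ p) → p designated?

1

p=⊤: ⊤ ✓
p=I: I ·
p=⊥: ⊥ ·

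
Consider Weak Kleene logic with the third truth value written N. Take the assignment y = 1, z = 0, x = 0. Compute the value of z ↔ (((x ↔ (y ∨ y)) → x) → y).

0

y ∨ y = 1 ∨ 1 = 1
x ↔ (y ∨ y) = 0 ↔ 1 = 0
(x ↔ (y ∨ y)) → x = 0 → 0 = 1
((x ↔ (y ∨ y)) → x) → y = 1 → 1 = 1
z ↔ (((x ↔ (y ∨ y)) → x) → y) = 0 ↔ 1 = 0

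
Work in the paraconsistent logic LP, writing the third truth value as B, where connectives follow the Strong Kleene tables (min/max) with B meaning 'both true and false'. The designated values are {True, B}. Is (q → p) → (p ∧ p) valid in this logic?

Countermodel: q=False, p=False gives False, which is not designated.

No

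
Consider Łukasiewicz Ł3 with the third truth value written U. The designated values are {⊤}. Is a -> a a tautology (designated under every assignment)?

Yes

Every assignment of a over {⊤, U, ⊥} gives a value in {⊤}.
In particular, with a=U: a -> a = ⊤.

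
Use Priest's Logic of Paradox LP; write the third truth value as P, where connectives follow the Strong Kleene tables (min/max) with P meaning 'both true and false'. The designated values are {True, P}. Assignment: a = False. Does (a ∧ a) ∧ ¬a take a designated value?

a ∧ a = False ∧ False = False
¬a = ¬False = True
(a ∧ a) ∧ ¬a = False ∧ True = False
False ∉ {True, P}.

No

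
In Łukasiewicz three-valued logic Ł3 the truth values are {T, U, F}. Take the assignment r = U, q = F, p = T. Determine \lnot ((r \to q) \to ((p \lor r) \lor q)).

r \to q = U \to F = U  [min(1, 1−½+0)]
p \lor r = T \lor U = T
(p \lor r) \lor q = T \lor F = T
(r \to q) \to ((p \lor r) \lor q) = U \to T = T
\lnot ((r \to q) \to ((p \lor r) \lor q)) = \lnot T = F

F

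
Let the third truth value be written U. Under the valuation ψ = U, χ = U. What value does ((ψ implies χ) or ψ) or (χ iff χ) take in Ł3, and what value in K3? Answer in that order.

1; U

In Ł3: ψ implies χ = U implies U = 1  [min(1, 1−½+½)]
(ψ implies χ) or ψ = 1 or U = 1
χ iff χ = U iff U = 1
((ψ implies χ) or ψ) or (χ iff χ) = 1 or 1 = 1
In K3: ψ implies χ = U implies U = U
(ψ implies χ) or ψ = U or U = U
χ iff χ = U iff U = U
((ψ implies χ) or ψ) or (χ iff χ) = U or U = U
They differ because Ł3 and K3 treat U differently under implication.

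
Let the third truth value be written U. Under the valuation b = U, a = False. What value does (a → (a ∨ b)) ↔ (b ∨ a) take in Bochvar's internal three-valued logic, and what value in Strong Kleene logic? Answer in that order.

In Bochvar's internal three-valued logic: a ∨ b = False ∨ U = U
a → (a ∨ b) = False → U = U  [any arg is the third value ⇒ result is the third value]
b ∨ a = U ∨ False = U
(a → (a ∨ b)) ↔ (b ∨ a) = U ↔ U = U
In Strong Kleene logic: a ∨ b = False ∨ U = U
a → (a ∨ b) = False → U = True  [¬False ∨ U]
b ∨ a = U ∨ False = U
(a → (a ∨ b)) ↔ (b ∨ a) = True ↔ U = U

U; U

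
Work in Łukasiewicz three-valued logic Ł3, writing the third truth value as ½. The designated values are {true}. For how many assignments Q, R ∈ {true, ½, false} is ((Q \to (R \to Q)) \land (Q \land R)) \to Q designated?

Of the 9 assignments, 9 give a value in {true}.

9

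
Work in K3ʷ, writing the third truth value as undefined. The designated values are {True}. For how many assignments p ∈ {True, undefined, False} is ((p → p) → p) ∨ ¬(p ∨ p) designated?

p=True: True ✓
p=undefined: undefined ·
p=False: True ✓

2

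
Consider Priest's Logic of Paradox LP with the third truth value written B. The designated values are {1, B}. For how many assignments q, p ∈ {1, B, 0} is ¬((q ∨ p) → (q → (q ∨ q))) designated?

3

Designated under: (q=B, p=1); (q=B, p=B); (q=B, p=0).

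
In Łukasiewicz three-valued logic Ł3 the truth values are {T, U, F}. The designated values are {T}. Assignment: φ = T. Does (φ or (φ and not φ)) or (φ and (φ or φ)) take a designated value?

Yes

not φ = not T = F
φ and not φ = T and F = F
φ or (φ and not φ) = T or F = T
φ or φ = T or T = T
φ and (φ or φ) = T and T = T
(φ or (φ and not φ)) or (φ and (φ or φ)) = T or T = T
T ∈ {T}.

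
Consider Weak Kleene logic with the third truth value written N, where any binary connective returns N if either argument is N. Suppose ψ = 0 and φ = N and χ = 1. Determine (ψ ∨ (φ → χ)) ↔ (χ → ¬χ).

φ → χ = N → 1 = N  [any arg is the third value ⇒ result is the third value]
ψ ∨ (φ → χ) = 0 ∨ N = N
¬χ = ¬1 = 0
χ → ¬χ = 1 → 0 = 0
(ψ ∨ (φ → χ)) ↔ (χ → ¬χ) = N ↔ 0 = N

N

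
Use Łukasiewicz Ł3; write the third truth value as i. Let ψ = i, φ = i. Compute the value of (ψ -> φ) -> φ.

ψ -> φ = i -> i = 1  [min(1, 1−½+½)]
(ψ -> φ) -> φ = 1 -> i = i

i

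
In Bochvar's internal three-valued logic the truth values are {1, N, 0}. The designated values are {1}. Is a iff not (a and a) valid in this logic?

Countermodel: a=1 gives 0, which is not designated.

No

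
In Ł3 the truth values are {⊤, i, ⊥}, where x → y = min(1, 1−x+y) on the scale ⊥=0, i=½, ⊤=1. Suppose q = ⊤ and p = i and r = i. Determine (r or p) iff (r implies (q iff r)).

i

r or p = i or i = i
q iff r = ⊤ iff i = i  [1 − |1−½|]
r implies (q iff r) = i implies i = ⊤
(r or p) iff (r implies (q iff r)) = i iff ⊤ = i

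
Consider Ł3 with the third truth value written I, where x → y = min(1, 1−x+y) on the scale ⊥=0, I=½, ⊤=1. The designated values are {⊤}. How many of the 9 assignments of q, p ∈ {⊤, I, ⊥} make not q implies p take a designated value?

Of the 9 assignments, 6 give a value in {⊤}.

6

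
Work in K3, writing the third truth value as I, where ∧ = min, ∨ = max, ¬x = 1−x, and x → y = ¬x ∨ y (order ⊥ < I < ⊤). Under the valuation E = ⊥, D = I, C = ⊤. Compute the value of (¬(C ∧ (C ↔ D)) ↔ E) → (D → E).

C ↔ D = ⊤ ↔ I = I
C ∧ (C ↔ D) = ⊤ ∧ I = I
¬(C ∧ (C ↔ D)) = ¬I = I
¬(C ∧ (C ↔ D)) ↔ E = I ↔ ⊥ = I
D → E = I → ⊥ = I
(¬(C ∧ (C ↔ D)) ↔ E) → (D → E) = I → I = I

I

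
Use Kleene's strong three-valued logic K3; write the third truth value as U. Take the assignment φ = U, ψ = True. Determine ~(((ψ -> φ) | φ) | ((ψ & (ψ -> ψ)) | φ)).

ψ -> φ = True -> U = U
(ψ -> φ) | φ = U | U = U
ψ -> ψ = True -> True = True
ψ & (ψ -> ψ) = True & True = True
(ψ & (ψ -> ψ)) | φ = True | U = True
((ψ -> φ) | φ) | ((ψ & (ψ -> ψ)) | φ) = U | True = True
~(((ψ -> φ) | φ) | ((ψ & (ψ -> ψ)) | φ)) = ~True = False

False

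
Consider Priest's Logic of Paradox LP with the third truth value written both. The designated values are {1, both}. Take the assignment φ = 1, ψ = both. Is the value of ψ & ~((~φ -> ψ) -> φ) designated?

~φ = ~1 = 0
~φ -> ψ = 0 -> both = 1
(~φ -> ψ) -> φ = 1 -> 1 = 1
~((~φ -> ψ) -> φ) = ~1 = 0
ψ & ~((~φ -> ψ) -> φ) = both & 0 = 0
0 ∉ {1, both}.

No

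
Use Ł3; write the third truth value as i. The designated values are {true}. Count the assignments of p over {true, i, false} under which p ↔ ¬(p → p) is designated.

p=true: false ·
p=i: i ·
p=false: true ✓

1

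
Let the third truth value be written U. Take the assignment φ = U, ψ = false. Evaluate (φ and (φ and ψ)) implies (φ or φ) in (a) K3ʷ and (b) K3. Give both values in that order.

In K3ʷ: φ and ψ = U and false = U
φ and (φ and ψ) = U and U = U
φ or φ = U or U = U
(φ and (φ and ψ)) implies (φ or φ) = U implies U = U
In K3: φ and ψ = U and false = false
φ and (φ and ψ) = U and false = false
φ or φ = U or U = U
(φ and (φ and ψ)) implies (φ or φ) = false implies U = true
They differ because K3ʷ and K3 treat U differently under the binary connectives.

U; true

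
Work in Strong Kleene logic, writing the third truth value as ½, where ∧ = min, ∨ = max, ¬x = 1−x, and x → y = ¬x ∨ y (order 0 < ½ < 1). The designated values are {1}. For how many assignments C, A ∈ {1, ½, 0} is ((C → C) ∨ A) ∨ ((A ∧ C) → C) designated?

Of the 9 assignments, 8 give a value in {1}.

8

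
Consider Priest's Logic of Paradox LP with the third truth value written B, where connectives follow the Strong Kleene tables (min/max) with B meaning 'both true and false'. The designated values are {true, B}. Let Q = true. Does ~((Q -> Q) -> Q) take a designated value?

No

Q -> Q = true -> true = true
(Q -> Q) -> Q = true -> true = true
~((Q -> Q) -> Q) = ~true = false
false ∉ {true, B}.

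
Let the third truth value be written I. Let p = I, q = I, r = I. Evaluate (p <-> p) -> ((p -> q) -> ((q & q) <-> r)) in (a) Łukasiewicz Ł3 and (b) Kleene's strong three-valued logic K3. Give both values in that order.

In Łukasiewicz Ł3: p <-> p = I <-> I = True  [1 − |½−½|]
p -> q = I -> I = True
q & q = I & I = I
(q & q) <-> r = I <-> I = True
(p -> q) -> ((q & q) <-> r) = True -> True = True
(p <-> p) -> ((p -> q) -> ((q & q) <-> r)) = True -> True = True
In Kleene's strong three-valued logic K3: p <-> p = I <-> I = I
p -> q = I -> I = I  [~I | I]
q & q = I & I = I
(q & q) <-> r = I <-> I = I
(p -> q) -> ((q & q) <-> r) = I -> I = I
(p <-> p) -> ((p -> q) -> ((q & q) <-> r)) = I -> I = I
They differ because Łukasiewicz Ł3 and Kleene's strong three-valued logic K3 treat I differently under implication.

True; I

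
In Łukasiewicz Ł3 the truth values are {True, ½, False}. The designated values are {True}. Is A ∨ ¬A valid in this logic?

Countermodel: A=½ gives ½, which is not designated.

No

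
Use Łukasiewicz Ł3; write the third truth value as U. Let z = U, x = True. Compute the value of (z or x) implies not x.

z or x = U or True = True
not x = not True = False
(z or x) implies not x = True implies False = False

False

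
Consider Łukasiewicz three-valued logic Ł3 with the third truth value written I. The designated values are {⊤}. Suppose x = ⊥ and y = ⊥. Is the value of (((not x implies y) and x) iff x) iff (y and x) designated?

not x = not ⊥ = ⊤
not x implies y = ⊤ implies ⊥ = ⊥
(not x implies y) and x = ⊥ and ⊥ = ⊥
((not x implies y) and x) iff x = ⊥ iff ⊥ = ⊤
y and x = ⊥ and ⊥ = ⊥
(((not x implies y) and x) iff x) iff (y and x) = ⊤ iff ⊥ = ⊥
⊥ ∉ {⊤}.

No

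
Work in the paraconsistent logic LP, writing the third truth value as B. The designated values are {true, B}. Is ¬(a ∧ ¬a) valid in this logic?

Yes

Every assignment of a over {true, B, false} gives a value in {true, B}.
In particular, with a=B: ¬(a ∧ ¬a) = B.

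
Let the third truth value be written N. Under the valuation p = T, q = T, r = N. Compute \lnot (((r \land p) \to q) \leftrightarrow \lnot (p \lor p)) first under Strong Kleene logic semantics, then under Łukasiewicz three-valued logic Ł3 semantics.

In Strong Kleene logic: r \land p = N \land T = N
(r \land p) \to q = N \to T = T  [\lnot N \lor T]
p \lor p = T \lor T = T
\lnot (p \lor p) = \lnot T = F
((r \land p) \to q) \leftrightarrow \lnot (p \lor p) = T \leftrightarrow F = F
\lnot (((r \land p) \to q) \leftrightarrow \lnot (p \lor p)) = \lnot F = T
In Łukasiewicz three-valued logic Ł3: r \land p = N \land T = N
(r \land p) \to q = N \to T = T  [min(1, 1−½+1)]
p \lor p = T \lor T = T
\lnot (p \lor p) = \lnot T = F
((r \land p) \to q) \leftrightarrow \lnot (p \lor p) = T \leftrightarrow F = F
\lnot (((r \land p) \to q) \leftrightarrow \lnot (p \lor p)) = \lnot F = T

T; T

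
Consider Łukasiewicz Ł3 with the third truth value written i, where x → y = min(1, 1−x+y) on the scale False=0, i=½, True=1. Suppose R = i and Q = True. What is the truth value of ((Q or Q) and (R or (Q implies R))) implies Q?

Q or Q = True or True = True
Q implies R = True implies i = i  [min(1, 1−1+½)]
R or (Q implies R) = i or i = i
(Q or Q) and (R or (Q implies R)) = True and i = i
((Q or Q) and (R or (Q implies R))) implies Q = i implies True = True

True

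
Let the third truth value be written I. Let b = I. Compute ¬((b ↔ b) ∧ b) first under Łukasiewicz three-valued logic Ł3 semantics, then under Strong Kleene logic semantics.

I; I

In Łukasiewicz three-valued logic Ł3: b ↔ b = I ↔ I = true  [1 − |½−½|]
(b ↔ b) ∧ b = true ∧ I = I
¬((b ↔ b) ∧ b) = ¬I = I
In Strong Kleene logic: b ↔ b = I ↔ I = I
(b ↔ b) ∧ b = I ∧ I = I
¬((b ↔ b) ∧ b) = ¬I = I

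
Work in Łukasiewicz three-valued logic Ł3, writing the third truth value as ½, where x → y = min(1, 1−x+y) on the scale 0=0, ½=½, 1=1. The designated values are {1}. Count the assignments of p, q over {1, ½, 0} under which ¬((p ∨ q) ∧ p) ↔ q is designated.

3

Designated under: (p=1, q=0); (p=½, q=½); (p=0, q=1).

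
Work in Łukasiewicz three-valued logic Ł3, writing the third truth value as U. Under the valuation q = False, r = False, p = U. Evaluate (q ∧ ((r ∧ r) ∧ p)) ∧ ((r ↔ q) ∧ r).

r ∧ r = False ∧ False = False
(r ∧ r) ∧ p = False ∧ U = False
q ∧ ((r ∧ r) ∧ p) = False ∧ False = False
r ↔ q = False ↔ False = True
(r ↔ q) ∧ r = True ∧ False = False
(q ∧ ((r ∧ r) ∧ p)) ∧ ((r ↔ q) ∧ r) = False ∧ False = False

False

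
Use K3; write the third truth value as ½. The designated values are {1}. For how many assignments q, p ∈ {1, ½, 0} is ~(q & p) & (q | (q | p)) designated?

Designated under: (q=1, p=0); (q=0, p=1).

2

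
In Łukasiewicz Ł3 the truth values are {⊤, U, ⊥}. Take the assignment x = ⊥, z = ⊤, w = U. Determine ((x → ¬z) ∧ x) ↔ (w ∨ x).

U

¬z = ¬⊤ = ⊥
x → ¬z = ⊥ → ⊥ = ⊤
(x → ¬z) ∧ x = ⊤ ∧ ⊥ = ⊥
w ∨ x = U ∨ ⊥ = U
((x → ¬z) ∧ x) ↔ (w ∨ x) = ⊥ ↔ U = U  [1 − |0−½|]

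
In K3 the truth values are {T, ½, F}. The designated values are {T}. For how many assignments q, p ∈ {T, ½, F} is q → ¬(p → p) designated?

Designated under: (q=F, p=T); (q=F, p=½); (q=F, p=F).

3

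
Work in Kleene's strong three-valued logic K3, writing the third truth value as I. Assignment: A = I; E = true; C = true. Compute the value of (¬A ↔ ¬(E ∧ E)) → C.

¬A = ¬I = I
E ∧ E = true ∧ true = true
¬(E ∧ E) = ¬true = false
¬A ↔ ¬(E ∧ E) = I ↔ false = I
(¬A ↔ ¬(E ∧ E)) → C = I → true = true  [¬I ∨ true]

true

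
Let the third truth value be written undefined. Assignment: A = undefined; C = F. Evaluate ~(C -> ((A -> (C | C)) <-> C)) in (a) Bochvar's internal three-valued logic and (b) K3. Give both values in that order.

undefined; F

In Bochvar's internal three-valued logic: C | C = F | F = F
A -> (C | C) = undefined -> F = undefined  [any arg is the third value ⇒ result is the third value]
(A -> (C | C)) <-> C = undefined <-> F = undefined
C -> ((A -> (C | C)) <-> C) = F -> undefined = undefined
~(C -> ((A -> (C | C)) <-> C)) = ~undefined = undefined
In K3: C | C = F | F = F
A -> (C | C) = undefined -> F = undefined
(A -> (C | C)) <-> C = undefined <-> F = undefined
C -> ((A -> (C | C)) <-> C) = F -> undefined = T
~(C -> ((A -> (C | C)) <-> C)) = ~T = F
They differ because Bochvar's internal three-valued logic and K3 treat undefined differently under the binary connectives.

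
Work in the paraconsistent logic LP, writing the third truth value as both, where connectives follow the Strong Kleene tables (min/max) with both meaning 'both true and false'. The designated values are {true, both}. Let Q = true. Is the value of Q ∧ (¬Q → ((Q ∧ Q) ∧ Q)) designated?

Yes

¬Q = ¬true = false
Q ∧ Q = true ∧ true = true
(Q ∧ Q) ∧ Q = true ∧ true = true
¬Q → ((Q ∧ Q) ∧ Q) = false → true = true
Q ∧ (¬Q → ((Q ∧ Q) ∧ Q)) = true ∧ true = true
true ∈ {true, both}.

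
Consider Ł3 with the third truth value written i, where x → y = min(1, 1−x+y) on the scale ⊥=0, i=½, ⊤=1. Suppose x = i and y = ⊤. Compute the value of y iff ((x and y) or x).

i

x and y = i and ⊤ = i
(x and y) or x = i or i = i
y iff ((x and y) or x) = ⊤ iff i = i  [1 − |1−½|]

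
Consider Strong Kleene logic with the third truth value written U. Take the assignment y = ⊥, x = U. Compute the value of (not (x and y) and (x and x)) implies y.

U

x and y = U and ⊥ = ⊥
not (x and y) = not ⊥ = ⊤
x and x = U and U = U
not (x and y) and (x and x) = ⊤ and U = U
(not (x and y) and (x and x)) implies y = U implies ⊥ = U  [not U or ⊥]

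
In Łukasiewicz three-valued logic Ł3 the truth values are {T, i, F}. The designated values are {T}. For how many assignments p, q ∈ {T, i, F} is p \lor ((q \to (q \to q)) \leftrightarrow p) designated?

3

Designated under: (p=T, q=T); (p=T, q=i); (p=T, q=F).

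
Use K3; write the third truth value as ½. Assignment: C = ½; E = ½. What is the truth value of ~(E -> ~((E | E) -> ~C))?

E | E = ½ | ½ = ½
~C = ~½ = ½
(E | E) -> ~C = ½ -> ½ = ½  [~½ | ½]
~((E | E) -> ~C) = ~½ = ½
E -> ~((E | E) -> ~C) = ½ -> ½ = ½
~(E -> ~((E | E) -> ~C)) = ~½ = ½

½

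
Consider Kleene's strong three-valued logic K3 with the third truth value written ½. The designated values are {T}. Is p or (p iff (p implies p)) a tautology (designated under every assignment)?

Countermodel: p=½ gives ½, which is not designated.

No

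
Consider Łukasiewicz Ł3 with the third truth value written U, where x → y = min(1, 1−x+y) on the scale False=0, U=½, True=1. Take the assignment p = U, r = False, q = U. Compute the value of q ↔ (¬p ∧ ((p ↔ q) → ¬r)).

¬p = ¬U = U
p ↔ q = U ↔ U = True  [1 − |½−½|]
¬r = ¬False = True
(p ↔ q) → ¬r = True → True = True
¬p ∧ ((p ↔ q) → ¬r) = U ∧ True = U
q ↔ (¬p ∧ ((p ↔ q) → ¬r)) = U ↔ U = True

True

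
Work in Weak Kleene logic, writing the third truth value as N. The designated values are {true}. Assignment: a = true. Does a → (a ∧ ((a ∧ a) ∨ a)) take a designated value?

Yes

a ∧ a = true ∧ true = true
(a ∧ a) ∨ a = true ∨ true = true
a ∧ ((a ∧ a) ∨ a) = true ∧ true = true
a → (a ∧ ((a ∧ a) ∨ a)) = true → true = true
true ∈ {true}.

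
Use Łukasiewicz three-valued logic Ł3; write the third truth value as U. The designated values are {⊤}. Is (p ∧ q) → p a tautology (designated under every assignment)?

Yes

Every assignment of p, q over {⊤, U, ⊥} gives a value in {⊤}.
In particular, with p=U, q=U: (p ∧ q) → p = ⊤.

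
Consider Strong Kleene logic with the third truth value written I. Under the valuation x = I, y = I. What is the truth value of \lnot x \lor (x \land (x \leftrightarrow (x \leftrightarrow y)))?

\lnot x = \lnot I = I
x \leftrightarrow y = I \leftrightarrow I = I
x \leftrightarrow (x \leftrightarrow y) = I \leftrightarrow I = I
x \land (x \leftrightarrow (x \leftrightarrow y)) = I \land I = I
\lnot x \lor (x \land (x \leftrightarrow (x \leftrightarrow y))) = I \lor I = I

I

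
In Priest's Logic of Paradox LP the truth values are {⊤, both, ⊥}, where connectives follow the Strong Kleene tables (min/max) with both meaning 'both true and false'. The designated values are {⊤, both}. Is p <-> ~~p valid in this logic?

Every assignment of p over {⊤, both, ⊥} gives a value in {⊤, both}.
In particular, with p=both: p <-> ~~p = both.

Yes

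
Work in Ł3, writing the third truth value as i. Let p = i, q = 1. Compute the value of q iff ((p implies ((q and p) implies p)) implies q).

1

q and p = 1 and i = i
(q and p) implies p = i implies i = 1
p implies ((q and p) implies p) = i implies 1 = 1
(p implies ((q and p) implies p)) implies q = 1 implies 1 = 1
q iff ((p implies ((q and p) implies p)) implies q) = 1 iff 1 = 1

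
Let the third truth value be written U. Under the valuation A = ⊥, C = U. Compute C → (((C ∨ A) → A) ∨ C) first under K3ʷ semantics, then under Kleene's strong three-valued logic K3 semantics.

U; U

In K3ʷ: C ∨ A = U ∨ ⊥ = U
(C ∨ A) → A = U → ⊥ = U
((C ∨ A) → A) ∨ C = U ∨ U = U
C → (((C ∨ A) → A) ∨ C) = U → U = U
In Kleene's strong three-valued logic K3: C ∨ A = U ∨ ⊥ = U
(C ∨ A) → A = U → ⊥ = U
((C ∨ A) → A) ∨ C = U ∨ U = U
C → (((C ∨ A) → A) ∨ C) = U → U = U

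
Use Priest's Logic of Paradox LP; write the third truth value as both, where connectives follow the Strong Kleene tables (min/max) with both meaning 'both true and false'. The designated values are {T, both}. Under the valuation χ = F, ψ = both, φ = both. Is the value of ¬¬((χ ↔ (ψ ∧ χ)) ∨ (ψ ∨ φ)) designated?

Yes

ψ ∧ χ = both ∧ F = F
χ ↔ (ψ ∧ χ) = F ↔ F = T
ψ ∨ φ = both ∨ both = both
(χ ↔ (ψ ∧ χ)) ∨ (ψ ∨ φ) = T ∨ both = T
¬((χ ↔ (ψ ∧ χ)) ∨ (ψ ∨ φ)) = ¬T = F
¬¬((χ ↔ (ψ ∧ χ)) ∨ (ψ ∨ φ)) = ¬F = T
T ∈ {T, both}.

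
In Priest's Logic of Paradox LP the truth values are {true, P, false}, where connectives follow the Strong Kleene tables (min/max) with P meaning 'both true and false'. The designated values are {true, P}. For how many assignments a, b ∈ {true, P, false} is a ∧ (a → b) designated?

5

Of the 9 assignments, 5 give a value in {true, P}.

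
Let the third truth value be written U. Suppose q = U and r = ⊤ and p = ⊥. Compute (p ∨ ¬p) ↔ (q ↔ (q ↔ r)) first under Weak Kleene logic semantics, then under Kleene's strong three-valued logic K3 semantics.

U; U

In Weak Kleene logic: ¬p = ¬⊥ = ⊤
p ∨ ¬p = ⊥ ∨ ⊤ = ⊤
q ↔ r = U ↔ ⊤ = U
q ↔ (q ↔ r) = U ↔ U = U
(p ∨ ¬p) ↔ (q ↔ (q ↔ r)) = ⊤ ↔ U = U
In Kleene's strong three-valued logic K3: ¬p = ¬⊥ = ⊤
p ∨ ¬p = ⊥ ∨ ⊤ = ⊤
q ↔ r = U ↔ ⊤ = U
q ↔ (q ↔ r) = U ↔ U = U
(p ∨ ¬p) ↔ (q ↔ (q ↔ r)) = ⊤ ↔ U = U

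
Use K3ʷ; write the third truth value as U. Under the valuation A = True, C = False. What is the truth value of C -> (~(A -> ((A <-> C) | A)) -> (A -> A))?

True

A <-> C = True <-> False = False
(A <-> C) | A = False | True = True
A -> ((A <-> C) | A) = True -> True = True
~(A -> ((A <-> C) | A)) = ~True = False
A -> A = True -> True = True
~(A -> ((A <-> C) | A)) -> (A -> A) = False -> True = True
C -> (~(A -> ((A <-> C) | A)) -> (A -> A)) = False -> True = True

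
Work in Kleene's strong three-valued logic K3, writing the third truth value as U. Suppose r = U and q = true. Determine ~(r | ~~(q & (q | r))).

false

q | r = true | U = true
q & (q | r) = true & true = true
~(q & (q | r)) = ~true = false
~~(q & (q | r)) = ~false = true
r | ~~(q & (q | r)) = U | true = true
~(r | ~~(q & (q | r))) = ~true = false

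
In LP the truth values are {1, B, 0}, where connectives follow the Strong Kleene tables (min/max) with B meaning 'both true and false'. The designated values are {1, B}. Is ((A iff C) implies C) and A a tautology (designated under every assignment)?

No

Countermodel: A=0, C=1 gives 0, which is not designated.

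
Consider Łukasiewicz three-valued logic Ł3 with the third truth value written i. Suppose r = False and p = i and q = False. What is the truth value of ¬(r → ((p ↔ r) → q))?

p ↔ r = i ↔ False = i
(p ↔ r) → q = i → False = i
r → ((p ↔ r) → q) = False → i = True
¬(r → ((p ↔ r) → q)) = ¬True = False

False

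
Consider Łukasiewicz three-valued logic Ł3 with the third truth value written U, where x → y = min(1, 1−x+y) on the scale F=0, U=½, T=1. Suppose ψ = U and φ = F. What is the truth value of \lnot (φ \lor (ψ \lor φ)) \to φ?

ψ \lor φ = U \lor F = U
φ \lor (ψ \lor φ) = F \lor U = U
\lnot (φ \lor (ψ \lor φ)) = \lnot U = U
\lnot (φ \lor (ψ \lor φ)) \to φ = U \to F = U

U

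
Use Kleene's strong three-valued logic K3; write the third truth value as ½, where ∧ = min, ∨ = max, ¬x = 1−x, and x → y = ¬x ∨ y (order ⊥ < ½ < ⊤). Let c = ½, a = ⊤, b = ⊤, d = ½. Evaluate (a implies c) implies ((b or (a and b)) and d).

a implies c = ⊤ implies ½ = ½  [not ⊤ or ½]
a and b = ⊤ and ⊤ = ⊤
b or (a and b) = ⊤ or ⊤ = ⊤
(b or (a and b)) and d = ⊤ and ½ = ½
(a implies c) implies ((b or (a and b)) and d) = ½ implies ½ = ½

½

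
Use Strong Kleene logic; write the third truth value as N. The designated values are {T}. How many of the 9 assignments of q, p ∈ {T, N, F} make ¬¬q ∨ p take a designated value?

5

Of the 9 assignments, 5 give a value in {T}.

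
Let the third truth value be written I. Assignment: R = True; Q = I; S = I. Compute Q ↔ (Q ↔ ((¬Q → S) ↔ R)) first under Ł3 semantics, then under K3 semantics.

In Ł3: ¬Q = ¬I = I
¬Q → S = I → I = True
(¬Q → S) ↔ R = True ↔ True = True
Q ↔ ((¬Q → S) ↔ R) = I ↔ True = I
Q ↔ (Q ↔ ((¬Q → S) ↔ R)) = I ↔ I = True
In K3: ¬Q = ¬I = I
¬Q → S = I → I = I  [¬I ∨ I]
(¬Q → S) ↔ R = I ↔ True = I
Q ↔ ((¬Q → S) ↔ R) = I ↔ I = I
Q ↔ (Q ↔ ((¬Q → S) ↔ R)) = I ↔ I = I
They differ because Ł3 and K3 treat I differently under implication.

True; I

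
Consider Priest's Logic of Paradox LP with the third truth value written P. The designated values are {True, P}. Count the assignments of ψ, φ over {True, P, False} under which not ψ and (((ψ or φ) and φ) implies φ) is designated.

6

Of the 9 assignments, 6 give a value in {True, P}.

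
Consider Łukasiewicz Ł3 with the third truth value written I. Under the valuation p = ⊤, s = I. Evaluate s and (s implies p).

s implies p = I implies ⊤ = ⊤
s and (s implies p) = I and ⊤ = I

I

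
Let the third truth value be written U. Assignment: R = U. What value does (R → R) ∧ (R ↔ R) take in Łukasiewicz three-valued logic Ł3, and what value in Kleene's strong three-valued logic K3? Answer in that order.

True; U

In Łukasiewicz three-valued logic Ł3: R → R = U → U = True  [min(1, 1−½+½)]
R ↔ R = U ↔ U = True
(R → R) ∧ (R ↔ R) = True ∧ True = True
In Kleene's strong three-valued logic K3: R → R = U → U = U
R ↔ R = U ↔ U = U
(R → R) ∧ (R ↔ R) = U ∧ U = U
They differ because Łukasiewicz three-valued logic Ł3 and Kleene's strong three-valued logic K3 treat U differently under implication.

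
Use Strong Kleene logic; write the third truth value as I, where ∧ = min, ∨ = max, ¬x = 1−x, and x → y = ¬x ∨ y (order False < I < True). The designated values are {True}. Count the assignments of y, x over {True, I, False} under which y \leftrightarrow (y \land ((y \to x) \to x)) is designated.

5

Of the 9 assignments, 5 give a value in {True}.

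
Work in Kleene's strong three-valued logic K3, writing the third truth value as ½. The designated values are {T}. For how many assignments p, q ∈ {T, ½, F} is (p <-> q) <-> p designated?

Designated under: (p=T, q=T); (p=F, q=T).

2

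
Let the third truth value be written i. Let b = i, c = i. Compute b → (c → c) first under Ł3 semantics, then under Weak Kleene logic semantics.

true; i

In Ł3: c → c = i → i = true
b → (c → c) = i → true = true
In Weak Kleene logic: c → c = i → i = i  [any arg is the third value ⇒ result is the third value]
b → (c → c) = i → i = i
They differ because Ł3 and Weak Kleene logic treat i differently under the binary connectives.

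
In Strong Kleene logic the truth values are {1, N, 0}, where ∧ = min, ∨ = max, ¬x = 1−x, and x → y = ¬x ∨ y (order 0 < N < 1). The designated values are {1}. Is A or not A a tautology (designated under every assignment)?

Countermodel: A=N gives N, which is not designated.

No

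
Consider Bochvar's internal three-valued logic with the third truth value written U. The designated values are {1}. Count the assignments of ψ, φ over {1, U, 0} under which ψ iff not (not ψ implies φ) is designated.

1

Designated under: (ψ=0, φ=1).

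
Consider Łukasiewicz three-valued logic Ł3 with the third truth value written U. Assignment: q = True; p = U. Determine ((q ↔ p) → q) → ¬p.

U

q ↔ p = True ↔ U = U
(q ↔ p) → q = U → True = True
¬p = ¬U = U
((q ↔ p) → q) → ¬p = True → U = U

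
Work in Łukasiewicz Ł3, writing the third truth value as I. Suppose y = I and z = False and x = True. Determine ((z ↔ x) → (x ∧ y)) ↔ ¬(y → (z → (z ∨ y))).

z ↔ x = False ↔ True = False
x ∧ y = True ∧ I = I
(z ↔ x) → (x ∧ y) = False → I = True  [min(1, 1−0+½)]
z ∨ y = False ∨ I = I
z → (z ∨ y) = False → I = True
y → (z → (z ∨ y)) = I → True = True
¬(y → (z → (z ∨ y))) = ¬True = False
((z ↔ x) → (x ∧ y)) ↔ ¬(y → (z → (z ∨ y))) = True ↔ False = False

False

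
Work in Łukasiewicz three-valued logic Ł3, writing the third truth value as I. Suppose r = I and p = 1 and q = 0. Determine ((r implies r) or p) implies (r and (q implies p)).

I

r implies r = I implies I = 1
(r implies r) or p = 1 or 1 = 1
q implies p = 0 implies 1 = 1
r and (q implies p) = I and 1 = I
((r implies r) or p) implies (r and (q implies p)) = 1 implies I = I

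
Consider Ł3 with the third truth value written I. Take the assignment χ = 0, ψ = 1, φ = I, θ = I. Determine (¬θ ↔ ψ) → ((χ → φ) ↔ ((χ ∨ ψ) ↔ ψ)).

¬θ = ¬I = I
¬θ ↔ ψ = I ↔ 1 = I  [1 − |½−1|]
χ → φ = 0 → I = 1
χ ∨ ψ = 0 ∨ 1 = 1
(χ ∨ ψ) ↔ ψ = 1 ↔ 1 = 1
(χ → φ) ↔ ((χ ∨ ψ) ↔ ψ) = 1 ↔ 1 = 1
(¬θ ↔ ψ) → ((χ → φ) ↔ ((χ ∨ ψ) ↔ ψ)) = I → 1 = 1

1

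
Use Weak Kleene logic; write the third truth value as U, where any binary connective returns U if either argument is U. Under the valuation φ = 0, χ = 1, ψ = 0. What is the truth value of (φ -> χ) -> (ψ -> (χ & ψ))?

φ -> χ = 0 -> 1 = 1
χ & ψ = 1 & 0 = 0
ψ -> (χ & ψ) = 0 -> 0 = 1
(φ -> χ) -> (ψ -> (χ & ψ)) = 1 -> 1 = 1

1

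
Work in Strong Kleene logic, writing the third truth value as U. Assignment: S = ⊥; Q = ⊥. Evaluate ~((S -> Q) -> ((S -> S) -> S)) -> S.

⊥

S -> Q = ⊥ -> ⊥ = ⊤
S -> S = ⊥ -> ⊥ = ⊤
(S -> S) -> S = ⊤ -> ⊥ = ⊥
(S -> Q) -> ((S -> S) -> S) = ⊤ -> ⊥ = ⊥
~((S -> Q) -> ((S -> S) -> S)) = ~⊥ = ⊤
~((S -> Q) -> ((S -> S) -> S)) -> S = ⊤ -> ⊥ = ⊥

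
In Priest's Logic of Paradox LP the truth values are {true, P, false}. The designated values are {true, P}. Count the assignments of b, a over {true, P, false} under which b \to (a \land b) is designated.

8

Of the 9 assignments, 8 give a value in {true, P}.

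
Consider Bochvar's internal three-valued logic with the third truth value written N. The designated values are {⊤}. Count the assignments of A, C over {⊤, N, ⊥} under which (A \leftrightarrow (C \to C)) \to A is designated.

Designated under: (A=⊤, C=⊤); (A=⊤, C=⊥); (A=⊥, C=⊤); (A=⊥, C=⊥).

4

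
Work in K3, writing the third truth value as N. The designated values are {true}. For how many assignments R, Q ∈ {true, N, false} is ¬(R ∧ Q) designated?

Of the 9 assignments, 5 give a value in {true}.

5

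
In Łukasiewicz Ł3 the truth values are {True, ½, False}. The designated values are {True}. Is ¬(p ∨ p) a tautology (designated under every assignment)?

Countermodel: p=True gives False, which is not designated.

No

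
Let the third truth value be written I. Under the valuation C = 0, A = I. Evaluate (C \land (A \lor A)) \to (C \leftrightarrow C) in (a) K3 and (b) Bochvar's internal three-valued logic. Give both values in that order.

1; I

In K3: A \lor A = I \lor I = I
C \land (A \lor A) = 0 \land I = 0
C \leftrightarrow C = 0 \leftrightarrow 0 = 1
(C \land (A \lor A)) \to (C \leftrightarrow C) = 0 \to 1 = 1
In Bochvar's internal three-valued logic: A \lor A = I \lor I = I
C \land (A \lor A) = 0 \land I = I
C \leftrightarrow C = 0 \leftrightarrow 0 = 1
(C \land (A \lor A)) \to (C \leftrightarrow C) = I \to 1 = I  [any arg is the third value ⇒ result is the third value]
They differ because K3 and Bochvar's internal three-valued logic treat I differently under the binary connectives.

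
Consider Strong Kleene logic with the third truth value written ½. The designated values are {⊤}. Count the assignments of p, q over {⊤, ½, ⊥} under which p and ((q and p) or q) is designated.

1

Designated under: (p=⊤, q=⊤).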